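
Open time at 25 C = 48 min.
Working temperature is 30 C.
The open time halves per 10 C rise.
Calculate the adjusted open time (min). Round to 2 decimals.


factor = 2^((30 - 25) / 10) = 1.4142
ot = 48 / 1.4142 = 33.94 min

33.94


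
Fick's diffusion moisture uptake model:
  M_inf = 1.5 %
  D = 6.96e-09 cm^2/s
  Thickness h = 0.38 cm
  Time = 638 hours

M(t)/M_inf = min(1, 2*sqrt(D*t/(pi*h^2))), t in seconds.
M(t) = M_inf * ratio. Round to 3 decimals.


t_sec = 638 * 3600 = 2296800
ratio = 2*sqrt(6.96e-09*2296800/(pi*0.38^2))
= min(1, 0.375438)
= 0.375438
M(t) = 1.5 * 0.375438 = 0.563 %

0.563


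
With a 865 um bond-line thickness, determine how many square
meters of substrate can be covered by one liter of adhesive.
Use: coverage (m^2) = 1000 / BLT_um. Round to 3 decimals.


Coverage = 1000 / 865 = 1.156 m^2

1.156


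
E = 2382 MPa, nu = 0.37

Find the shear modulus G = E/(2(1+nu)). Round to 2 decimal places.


G = 2382 / (2 * 1.37)
= 869.34 MPa

869.34


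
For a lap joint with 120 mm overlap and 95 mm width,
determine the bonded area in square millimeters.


Area = 120 * 95 = 11400 mm^2

11400


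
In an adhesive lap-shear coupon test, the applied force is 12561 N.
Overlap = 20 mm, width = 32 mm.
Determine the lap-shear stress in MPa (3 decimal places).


stress = F / (overlap * width)
= 12561 / (20 * 32)
= 19.627 MPa

19.627


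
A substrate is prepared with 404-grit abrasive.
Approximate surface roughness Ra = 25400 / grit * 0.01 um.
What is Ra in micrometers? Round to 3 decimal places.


Ra = 25400 / 404 * 0.01 = 0.629 um

0.629


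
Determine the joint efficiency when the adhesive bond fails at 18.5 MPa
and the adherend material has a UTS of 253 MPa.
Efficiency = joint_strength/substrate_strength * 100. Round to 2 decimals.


Joint efficiency = 18.5 / 253 * 100
= 7.31%

7.31


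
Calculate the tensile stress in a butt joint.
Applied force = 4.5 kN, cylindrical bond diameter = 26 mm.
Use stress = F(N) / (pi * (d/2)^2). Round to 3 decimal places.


A = pi * 13.0^2 = 530.9292 mm^2
sigma = 4500.0 / 530.9292 = 8.476 MPa

8.476


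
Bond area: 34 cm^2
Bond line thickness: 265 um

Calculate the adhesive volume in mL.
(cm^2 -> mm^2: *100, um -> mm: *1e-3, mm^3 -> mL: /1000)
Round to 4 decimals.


V = 34*100 * 265*1e-3 / 1000
= 0.9010 mL

0.9010


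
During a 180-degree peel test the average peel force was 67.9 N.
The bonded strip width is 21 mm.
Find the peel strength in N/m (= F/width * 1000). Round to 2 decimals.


Peel strength = F/width * 1000
= 67.9 / 21 * 1000
= 3233.33 N/m

3233.33


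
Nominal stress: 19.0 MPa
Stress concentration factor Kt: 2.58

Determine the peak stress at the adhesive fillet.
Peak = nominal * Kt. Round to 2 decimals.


Peak stress = 19.0 * 2.58
= 49.02 MPa

49.02


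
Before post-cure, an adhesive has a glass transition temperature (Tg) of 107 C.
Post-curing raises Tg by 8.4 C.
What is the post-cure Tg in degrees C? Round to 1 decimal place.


Tg_post = Tg_base + delta_Tg
= 107 + 8.4
= 115.4 C

115.4


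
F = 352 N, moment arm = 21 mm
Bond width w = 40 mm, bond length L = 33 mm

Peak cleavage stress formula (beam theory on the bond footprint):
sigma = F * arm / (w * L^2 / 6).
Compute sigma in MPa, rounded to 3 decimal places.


sigma = (352 * 21) / (40 * 1089 / 6)
= 7392 * 6 / 43560
= 44352 / 43560
= 1.018 MPa

1.018


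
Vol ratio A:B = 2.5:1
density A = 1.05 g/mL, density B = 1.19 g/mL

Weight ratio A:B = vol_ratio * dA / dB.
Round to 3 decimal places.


Weight ratio = 2.5 * 1.05 / 1.19
= 2.206

2.206


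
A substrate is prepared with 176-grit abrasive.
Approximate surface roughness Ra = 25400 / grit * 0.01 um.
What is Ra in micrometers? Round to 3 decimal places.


Ra = 25400 / 176 * 0.01 = 1.443 um

1.443


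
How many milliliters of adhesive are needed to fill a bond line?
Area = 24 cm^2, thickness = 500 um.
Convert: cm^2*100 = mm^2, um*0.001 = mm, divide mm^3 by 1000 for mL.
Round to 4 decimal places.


= (24 * 100) * (500 * 0.001) / 1000
= 1.2000 mL

1.2000


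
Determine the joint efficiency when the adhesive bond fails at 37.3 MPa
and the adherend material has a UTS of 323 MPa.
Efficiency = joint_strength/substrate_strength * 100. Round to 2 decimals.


Joint efficiency = 37.3 / 323 * 100
= 11.55%

11.55


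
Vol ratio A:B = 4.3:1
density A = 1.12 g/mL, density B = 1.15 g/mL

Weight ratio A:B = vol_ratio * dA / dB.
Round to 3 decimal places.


Weight ratio = 4.3 * 1.12 / 1.15
= 4.188

4.188


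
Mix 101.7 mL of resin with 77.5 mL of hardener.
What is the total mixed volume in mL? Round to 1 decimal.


Total = 101.7 + 77.5 = 179.2 mL

179.2


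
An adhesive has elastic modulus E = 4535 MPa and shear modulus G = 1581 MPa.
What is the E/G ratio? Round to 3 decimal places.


E/G = 4535 / 1581 = 2.868

2.868


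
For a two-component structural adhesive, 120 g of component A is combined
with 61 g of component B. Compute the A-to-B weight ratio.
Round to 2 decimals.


Weight ratio A:B = 120 / 61
= 1.97

1.97


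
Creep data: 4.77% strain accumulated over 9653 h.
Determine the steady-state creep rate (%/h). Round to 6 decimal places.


Rate = 4.77 / 9653 = 0.000494 %/h

0.000494


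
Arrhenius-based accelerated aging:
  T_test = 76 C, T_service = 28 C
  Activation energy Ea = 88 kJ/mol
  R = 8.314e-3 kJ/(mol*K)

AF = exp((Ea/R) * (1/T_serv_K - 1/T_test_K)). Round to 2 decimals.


T_test_K = 349.15, T_serv_K = 301.15
AF = exp((88/8.314e-3) * (1/301.15 - 1/349.15))
= 125.45

125.45


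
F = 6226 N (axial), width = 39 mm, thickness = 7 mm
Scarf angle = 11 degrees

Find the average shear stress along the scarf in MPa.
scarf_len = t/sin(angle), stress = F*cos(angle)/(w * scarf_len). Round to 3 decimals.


scarf_len = 7/sin(11 deg) = 36.6859
cos(11 deg) = 0.981627
stress = 6226*0.981627/(39*36.6859) = 4.272 MPa

4.272


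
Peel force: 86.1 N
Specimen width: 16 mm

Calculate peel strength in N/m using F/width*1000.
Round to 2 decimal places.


Peel strength = 86.1 / 16 * 1000 = 5381.25 N/m

5381.25


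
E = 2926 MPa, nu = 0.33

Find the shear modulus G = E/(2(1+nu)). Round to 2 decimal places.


G = 2926 / (2 * 1.33)
= 1100.00 MPa

1100.00


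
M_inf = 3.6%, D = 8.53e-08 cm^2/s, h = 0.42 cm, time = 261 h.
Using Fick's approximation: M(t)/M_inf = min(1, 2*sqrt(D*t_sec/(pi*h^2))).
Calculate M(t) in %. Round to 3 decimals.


t = 939600 s
ratio = min(1, 2*sqrt(8.53e-08*939600/(pi*0.1764)))
= 0.760592
M(t) = 3.6 * 0.760592 = 2.738%

2.738


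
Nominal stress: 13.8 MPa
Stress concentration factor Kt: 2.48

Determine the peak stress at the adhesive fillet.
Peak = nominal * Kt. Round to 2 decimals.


Peak stress = 13.8 * 2.48
= 34.22 MPa

34.22


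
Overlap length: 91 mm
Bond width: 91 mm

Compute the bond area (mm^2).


Bond area = 91 * 91 = 8281 mm^2

8281


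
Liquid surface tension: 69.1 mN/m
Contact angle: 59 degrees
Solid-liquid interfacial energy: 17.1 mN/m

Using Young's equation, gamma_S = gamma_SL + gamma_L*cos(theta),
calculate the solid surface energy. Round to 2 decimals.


gamma_S = 17.1 + 69.1 * cos(59)
= 52.69 mN/m

52.69


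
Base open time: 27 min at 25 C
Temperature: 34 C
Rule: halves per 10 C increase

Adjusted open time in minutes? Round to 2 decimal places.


Acceleration = 2^((34-25)/10) = 1.8661
Open time = 27 / 1.8661 = 14.47 min

14.47


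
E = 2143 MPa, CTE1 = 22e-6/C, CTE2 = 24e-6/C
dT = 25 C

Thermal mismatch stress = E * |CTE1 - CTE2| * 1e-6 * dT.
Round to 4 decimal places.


= 2143 * 2e-6 * 25
= 0.1072 MPa

0.1072


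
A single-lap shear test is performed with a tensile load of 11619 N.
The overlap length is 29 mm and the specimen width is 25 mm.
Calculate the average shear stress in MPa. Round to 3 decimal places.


Shear stress = F / (overlap * width)
= 11619 / (29 * 25)
= 11619 / 725
= 16.026 MPa

16.026


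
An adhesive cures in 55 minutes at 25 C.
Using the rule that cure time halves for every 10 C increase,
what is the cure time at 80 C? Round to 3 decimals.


Factor = 2^((80 - 25) / 10) = 45.2548
Cure time = 55 / 45.2548
= 1.215 minutes

1.215


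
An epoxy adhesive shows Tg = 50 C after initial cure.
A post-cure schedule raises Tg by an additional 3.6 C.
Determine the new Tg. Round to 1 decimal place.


New Tg = 50 + 3.6
= 53.6 C

53.6


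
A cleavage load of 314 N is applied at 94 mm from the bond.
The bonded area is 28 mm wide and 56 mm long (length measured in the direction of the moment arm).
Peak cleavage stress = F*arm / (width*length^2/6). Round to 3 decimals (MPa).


Moment = 314 * 94 = 29516 N*mm
Section modulus = 28 * 3136 / 6 = 87808 / 6 mm^3
Stress = 29516 / (87808 / 6) = 177096 / 87808
= 2.017 MPa

2.017


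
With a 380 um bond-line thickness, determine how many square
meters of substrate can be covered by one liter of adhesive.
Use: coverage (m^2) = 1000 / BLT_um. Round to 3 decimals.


Coverage = 1000 / 380 = 2.632 m^2

2.632


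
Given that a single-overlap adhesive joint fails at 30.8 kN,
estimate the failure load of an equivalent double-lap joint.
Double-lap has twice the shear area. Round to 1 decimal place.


Double-lap factor = 2
Expected load = 30.8 * 2 = 61.6 kN

61.6


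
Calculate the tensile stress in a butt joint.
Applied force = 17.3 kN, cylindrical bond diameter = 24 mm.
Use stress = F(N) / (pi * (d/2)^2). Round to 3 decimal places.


A = pi * 12.0^2 = 452.3893 mm^2
sigma = 17300.0 / 452.3893 = 38.241 MPa

38.241


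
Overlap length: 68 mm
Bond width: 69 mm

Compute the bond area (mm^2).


Bond area = 68 * 69 = 4692 mm^2

4692


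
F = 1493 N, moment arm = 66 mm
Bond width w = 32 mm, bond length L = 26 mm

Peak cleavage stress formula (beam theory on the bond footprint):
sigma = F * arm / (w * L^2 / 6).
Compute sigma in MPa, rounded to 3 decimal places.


sigma = (1493 * 66) / (32 * 676 / 6)
= 98538 * 6 / 21632
= 591228 / 21632
= 27.331 MPa

27.331


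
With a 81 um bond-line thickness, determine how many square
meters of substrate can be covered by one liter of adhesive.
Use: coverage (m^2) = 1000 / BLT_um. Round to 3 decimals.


Coverage = 1000 / 81 = 12.346 m^2

12.346


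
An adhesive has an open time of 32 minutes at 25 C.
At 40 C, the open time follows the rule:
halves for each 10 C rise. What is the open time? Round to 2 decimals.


Factor = 2^((40-25)/10) = 2.8284
Open time = 32 / 2.8284 = 11.31 min

11.31


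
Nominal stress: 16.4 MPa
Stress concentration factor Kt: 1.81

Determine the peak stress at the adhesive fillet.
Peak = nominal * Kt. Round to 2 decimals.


Peak stress = 16.4 * 1.81
= 29.68 MPa

29.68


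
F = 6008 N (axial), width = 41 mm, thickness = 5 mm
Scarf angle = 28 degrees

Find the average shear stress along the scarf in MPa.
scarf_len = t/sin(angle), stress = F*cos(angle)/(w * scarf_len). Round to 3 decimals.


scarf_len = 5/sin(28 deg) = 10.6503
cos(28 deg) = 0.882948
stress = 6008*0.882948/(41*10.6503) = 12.148 MPa

12.148


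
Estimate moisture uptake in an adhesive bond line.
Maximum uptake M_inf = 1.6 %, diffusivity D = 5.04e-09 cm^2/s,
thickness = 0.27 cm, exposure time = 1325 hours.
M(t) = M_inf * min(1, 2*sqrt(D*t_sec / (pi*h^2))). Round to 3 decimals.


Convert time: 1325 h = 4770000 s
ratio = min(1, 2*sqrt(5.04e-09*4770000/(pi*0.27^2)))
= 0.647986
M(t) = 1.6 * 0.647986 = 1.037%

1.037


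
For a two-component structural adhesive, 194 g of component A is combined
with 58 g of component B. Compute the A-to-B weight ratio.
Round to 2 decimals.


Weight ratio A:B = 194 / 58
= 3.34

3.34


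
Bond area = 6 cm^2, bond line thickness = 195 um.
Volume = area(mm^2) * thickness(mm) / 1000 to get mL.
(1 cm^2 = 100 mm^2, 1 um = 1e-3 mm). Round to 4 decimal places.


area_mm2 = 6 * 100 = 600
blt_mm = 195 * 1e-3 = 0.195
vol_mm3 = 600 * 0.195 = 117.0
vol_mL = 117.0 / 1000 = 0.1170 mL

0.1170


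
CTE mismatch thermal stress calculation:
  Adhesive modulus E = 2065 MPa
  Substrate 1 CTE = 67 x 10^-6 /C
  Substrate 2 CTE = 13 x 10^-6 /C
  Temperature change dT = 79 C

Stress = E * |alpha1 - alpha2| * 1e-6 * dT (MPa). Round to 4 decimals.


delta_alpha = |67 - 13| = 54 x 10^-6/C
Stress = 2065 * 54e-6 * 79
= 8.8093 MPa

8.8093


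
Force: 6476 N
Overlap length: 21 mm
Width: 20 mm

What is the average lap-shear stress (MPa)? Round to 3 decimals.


Average shear stress = F / (overlap * width)
= 6476 / (21 * 20)
= 15.419 MPa

15.419


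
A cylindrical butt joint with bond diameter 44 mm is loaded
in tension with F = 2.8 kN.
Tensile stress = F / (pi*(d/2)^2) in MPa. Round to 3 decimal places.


Area = pi * (44/2)^2 = 1520.5308 mm^2
Stress = 2.8*1000 / 1520.5308
= 1.841 MPa

1.841


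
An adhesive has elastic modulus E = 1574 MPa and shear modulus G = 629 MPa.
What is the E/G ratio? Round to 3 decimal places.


E/G = 1574 / 629 = 2.502

2.502


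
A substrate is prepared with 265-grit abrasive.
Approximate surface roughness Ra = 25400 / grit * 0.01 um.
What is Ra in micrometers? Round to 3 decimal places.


Ra = 25400 / 265 * 0.01 = 0.958 um

0.958


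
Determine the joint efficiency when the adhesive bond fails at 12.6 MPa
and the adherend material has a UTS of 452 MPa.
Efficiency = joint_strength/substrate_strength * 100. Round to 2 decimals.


Joint efficiency = 12.6 / 452 * 100
= 2.79%

2.79


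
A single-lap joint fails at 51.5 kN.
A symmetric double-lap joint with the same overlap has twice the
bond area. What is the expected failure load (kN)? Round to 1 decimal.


Double-lap load = 2 * 51.5 = 103.0 kN

103.0


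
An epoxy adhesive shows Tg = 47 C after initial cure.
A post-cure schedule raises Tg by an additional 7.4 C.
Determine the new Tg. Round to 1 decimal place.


New Tg = 47 + 7.4
= 54.4 C

54.4


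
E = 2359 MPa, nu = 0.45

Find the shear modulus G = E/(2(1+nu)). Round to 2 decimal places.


G = 2359 / (2 * 1.45)
= 813.45 MPa

813.45


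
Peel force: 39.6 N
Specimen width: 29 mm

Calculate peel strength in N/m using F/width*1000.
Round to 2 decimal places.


Peel strength = 39.6 / 29 * 1000 = 1365.52 N/m

1365.52


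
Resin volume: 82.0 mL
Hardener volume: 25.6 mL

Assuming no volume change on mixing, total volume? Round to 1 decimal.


V_total = 82.0 + 25.6 = 107.6 mL

107.6


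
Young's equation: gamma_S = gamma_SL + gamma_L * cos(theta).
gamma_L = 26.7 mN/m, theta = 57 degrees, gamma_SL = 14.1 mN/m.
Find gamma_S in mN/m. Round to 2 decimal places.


cos(57 deg) = 0.544639
gamma_S = 14.1 + 26.7 * 0.544639
= 28.64 mN/m

28.64


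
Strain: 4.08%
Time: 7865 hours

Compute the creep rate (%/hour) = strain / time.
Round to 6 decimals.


Creep rate = 4.08 / 7865
= 0.000519 %/h

0.000519


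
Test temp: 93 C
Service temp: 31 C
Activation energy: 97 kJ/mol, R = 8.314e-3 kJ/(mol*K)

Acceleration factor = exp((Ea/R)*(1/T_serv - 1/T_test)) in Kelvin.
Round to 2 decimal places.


AF = exp((97/0.008314)*(1/304.15 - 1/366.15))
= 662.10

662.10


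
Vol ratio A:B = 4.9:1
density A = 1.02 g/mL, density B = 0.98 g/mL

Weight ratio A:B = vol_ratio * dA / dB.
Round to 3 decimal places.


Weight ratio = 4.9 * 1.02 / 0.98
= 5.100

5.100


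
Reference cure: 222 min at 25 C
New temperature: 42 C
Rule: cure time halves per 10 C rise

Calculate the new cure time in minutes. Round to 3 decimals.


factor = 2^((42-25)/10) = 3.2490
t_new = 222 / 3.2490 = 68.329 min

68.329


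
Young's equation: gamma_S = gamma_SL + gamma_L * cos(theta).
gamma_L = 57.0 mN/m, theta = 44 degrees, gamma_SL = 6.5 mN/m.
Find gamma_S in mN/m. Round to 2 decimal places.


cos(44 deg) = 0.719340
gamma_S = 6.5 + 57.0 * 0.719340
= 47.50 mN/m

47.50


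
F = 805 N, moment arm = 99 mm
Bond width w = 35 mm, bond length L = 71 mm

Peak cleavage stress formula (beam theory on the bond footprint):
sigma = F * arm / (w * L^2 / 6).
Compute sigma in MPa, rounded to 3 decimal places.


sigma = (805 * 99) / (35 * 5041 / 6)
= 79695 * 6 / 176435
= 478170 / 176435
= 2.710 MPa

2.710


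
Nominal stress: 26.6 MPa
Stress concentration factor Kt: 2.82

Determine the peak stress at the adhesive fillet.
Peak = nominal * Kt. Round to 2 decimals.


Peak stress = 26.6 * 2.82
= 75.01 MPa

75.01


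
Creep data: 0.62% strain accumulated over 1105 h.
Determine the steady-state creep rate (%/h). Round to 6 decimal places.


Rate = 0.62 / 1105 = 0.000561 %/h

0.000561


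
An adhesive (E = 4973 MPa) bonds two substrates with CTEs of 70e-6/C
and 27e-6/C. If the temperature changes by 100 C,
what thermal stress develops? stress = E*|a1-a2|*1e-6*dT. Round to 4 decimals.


Stress = 4973 * |70 - 27| * 1e-6 * 100
= 21.3839 MPa

21.3839


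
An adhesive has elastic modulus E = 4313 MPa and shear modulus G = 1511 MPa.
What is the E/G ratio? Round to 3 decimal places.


E/G = 4313 / 1511 = 2.854

2.854


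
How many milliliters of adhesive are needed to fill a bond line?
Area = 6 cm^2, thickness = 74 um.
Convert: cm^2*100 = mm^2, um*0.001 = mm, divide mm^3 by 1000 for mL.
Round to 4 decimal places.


= (6 * 100) * (74 * 0.001) / 1000
= 0.0444 mL

0.0444


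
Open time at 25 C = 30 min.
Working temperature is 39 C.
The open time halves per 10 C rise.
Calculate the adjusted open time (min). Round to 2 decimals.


factor = 2^((39 - 25) / 10) = 2.6390
ot = 30 / 2.6390 = 11.37 min

11.37


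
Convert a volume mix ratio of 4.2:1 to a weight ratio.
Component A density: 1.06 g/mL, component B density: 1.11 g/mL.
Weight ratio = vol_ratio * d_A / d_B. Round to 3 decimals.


= 4.2 * 1.06 / 1.11 = 4.011

4.011


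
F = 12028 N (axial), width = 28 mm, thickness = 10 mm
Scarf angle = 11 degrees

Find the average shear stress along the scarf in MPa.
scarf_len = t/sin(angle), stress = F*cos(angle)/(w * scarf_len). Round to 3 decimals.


scarf_len = 10/sin(11 deg) = 52.4084
cos(11 deg) = 0.981627
stress = 12028*0.981627/(28*52.4084) = 8.046 MPa

8.046


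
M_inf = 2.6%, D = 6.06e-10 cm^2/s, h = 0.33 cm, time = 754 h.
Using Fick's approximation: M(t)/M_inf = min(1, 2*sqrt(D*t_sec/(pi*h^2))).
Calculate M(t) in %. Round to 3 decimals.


t = 2714400 s
ratio = min(1, 2*sqrt(6.06e-10*2714400/(pi*0.1089)))
= 0.138680
M(t) = 2.6 * 0.138680 = 0.361%

0.361


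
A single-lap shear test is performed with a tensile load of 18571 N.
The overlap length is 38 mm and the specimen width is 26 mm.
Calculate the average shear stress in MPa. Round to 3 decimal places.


Shear stress = F / (overlap * width)
= 18571 / (38 * 26)
= 18571 / 988
= 18.797 MPa

18.797


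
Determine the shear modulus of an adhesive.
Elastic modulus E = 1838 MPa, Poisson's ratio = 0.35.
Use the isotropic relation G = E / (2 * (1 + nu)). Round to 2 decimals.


G = 1838 / (2*(1+0.35)) = 1838 / 2.70
= 680.74 MPa

680.74


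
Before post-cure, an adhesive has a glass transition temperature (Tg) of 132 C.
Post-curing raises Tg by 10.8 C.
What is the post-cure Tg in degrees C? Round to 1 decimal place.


Tg_post = Tg_base + delta_Tg
= 132 + 10.8
= 142.8 C

142.8


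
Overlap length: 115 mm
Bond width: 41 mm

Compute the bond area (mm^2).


Bond area = 115 * 41 = 4715 mm^2

4715


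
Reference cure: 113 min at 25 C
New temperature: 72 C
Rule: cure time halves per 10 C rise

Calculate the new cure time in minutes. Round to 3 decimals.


factor = 2^((72-25)/10) = 25.9921
t_new = 113 / 25.9921 = 4.347 min

4.347


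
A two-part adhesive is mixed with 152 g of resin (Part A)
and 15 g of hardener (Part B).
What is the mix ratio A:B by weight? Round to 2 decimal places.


Mix ratio = mass_A / mass_B
= 152 / 15
= 10.13

10.13


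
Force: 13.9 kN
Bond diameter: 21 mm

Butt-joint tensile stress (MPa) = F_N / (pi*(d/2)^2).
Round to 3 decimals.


F_N = 13.9 * 1000 = 13900.0 N
A = pi*(10.5)^2 = 346.3606 mm^2
stress = 13900.0 / 346.3606 = 40.132 MPa

40.132


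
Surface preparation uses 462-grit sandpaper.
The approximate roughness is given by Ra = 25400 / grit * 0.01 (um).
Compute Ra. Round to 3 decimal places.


Ra = 25400 / 462 * 0.01
= 254 / 462
= 0.550 um

0.550


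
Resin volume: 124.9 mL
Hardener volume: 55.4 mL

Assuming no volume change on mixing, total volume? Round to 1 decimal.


V_total = 124.9 + 55.4 = 180.3 mL

180.3


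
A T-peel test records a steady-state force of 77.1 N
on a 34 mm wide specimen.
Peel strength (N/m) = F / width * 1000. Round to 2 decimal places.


Peel strength = 77.1 / 34 * 1000
= 2267.65 N/m

2267.65


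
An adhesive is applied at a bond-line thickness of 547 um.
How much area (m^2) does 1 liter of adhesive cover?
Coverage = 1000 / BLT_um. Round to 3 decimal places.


Coverage = 1000 / 547 = 1.828 m^2

1.828


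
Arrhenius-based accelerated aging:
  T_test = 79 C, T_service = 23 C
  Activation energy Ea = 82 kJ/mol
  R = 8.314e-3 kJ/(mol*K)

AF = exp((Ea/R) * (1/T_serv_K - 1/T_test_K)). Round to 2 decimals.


T_test_K = 352.15, T_serv_K = 296.15
AF = exp((82/8.314e-3) * (1/296.15 - 1/352.15))
= 199.55

199.55


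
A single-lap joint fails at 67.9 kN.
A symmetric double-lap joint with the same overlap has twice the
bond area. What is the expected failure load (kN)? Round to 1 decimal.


Double-lap load = 2 * 67.9 = 135.8 kN

135.8


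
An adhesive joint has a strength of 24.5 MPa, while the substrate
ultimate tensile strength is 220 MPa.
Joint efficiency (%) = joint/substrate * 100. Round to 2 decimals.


Efficiency = 24.5 / 220 * 100
= 11.14%

11.14


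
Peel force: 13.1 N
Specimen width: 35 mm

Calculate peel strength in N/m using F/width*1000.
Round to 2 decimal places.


Peel strength = 13.1 / 35 * 1000 = 374.29 N/m

374.29


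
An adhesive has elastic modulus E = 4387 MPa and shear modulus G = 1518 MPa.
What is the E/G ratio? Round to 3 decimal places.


E/G = 4387 / 1518 = 2.890

2.890


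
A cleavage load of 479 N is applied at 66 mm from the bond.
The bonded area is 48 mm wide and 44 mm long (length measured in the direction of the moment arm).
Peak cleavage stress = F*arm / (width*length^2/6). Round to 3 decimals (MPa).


Moment = 479 * 66 = 31614 N*mm
Section modulus = 48 * 1936 / 6 = 92928 / 6 mm^3
Stress = 31614 / (92928 / 6) = 189684 / 92928
= 2.041 MPa

2.041


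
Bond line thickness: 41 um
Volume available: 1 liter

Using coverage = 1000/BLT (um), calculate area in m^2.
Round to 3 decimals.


1 L = 1e6 mm^3, thickness = 41 um = 0.041 mm
Area = 1e6 / 0.041 mm^2 = (1e6 / 0.041) / 1e6 m^2 = 1000 / 41 m^2
= 24.390 m^2

24.390


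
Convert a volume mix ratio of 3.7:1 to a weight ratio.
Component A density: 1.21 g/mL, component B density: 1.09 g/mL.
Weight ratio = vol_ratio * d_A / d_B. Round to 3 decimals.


= 3.7 * 1.21 / 1.09 = 4.107

4.107


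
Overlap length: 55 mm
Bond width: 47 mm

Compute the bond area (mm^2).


Bond area = 55 * 47 = 2585 mm^2

2585


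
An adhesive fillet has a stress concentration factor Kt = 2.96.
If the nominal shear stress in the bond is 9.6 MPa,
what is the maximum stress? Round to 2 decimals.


Max stress = 9.6 * 2.96 = 28.42 MPa

28.42


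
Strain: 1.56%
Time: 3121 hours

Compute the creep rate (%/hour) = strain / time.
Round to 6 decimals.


Creep rate = 1.56 / 3121
= 0.000500 %/h

0.000500


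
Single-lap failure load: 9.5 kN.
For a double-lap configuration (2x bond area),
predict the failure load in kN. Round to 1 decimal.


Failure load = 9.5 * 2 = 19.0 kN

19.0


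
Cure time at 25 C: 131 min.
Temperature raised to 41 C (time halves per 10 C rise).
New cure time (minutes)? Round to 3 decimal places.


Acceleration factor = 2^(16/10) = 3.0314
New time = 131 / 3.0314 = 43.214 min

43.214


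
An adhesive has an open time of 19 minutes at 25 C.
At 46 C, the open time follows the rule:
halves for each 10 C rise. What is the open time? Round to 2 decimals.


Factor = 2^((46-25)/10) = 4.2871
Open time = 19 / 4.2871 = 4.43 min

4.43


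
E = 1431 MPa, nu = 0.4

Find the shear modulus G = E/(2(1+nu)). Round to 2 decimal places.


G = 1431 / (2 * 1.40)
= 511.07 MPa

511.07


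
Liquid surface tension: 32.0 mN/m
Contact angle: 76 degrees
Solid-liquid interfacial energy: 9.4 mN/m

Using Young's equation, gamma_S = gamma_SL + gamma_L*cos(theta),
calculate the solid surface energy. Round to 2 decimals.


gamma_S = 9.4 + 32.0 * cos(76)
= 17.14 mN/m

17.14


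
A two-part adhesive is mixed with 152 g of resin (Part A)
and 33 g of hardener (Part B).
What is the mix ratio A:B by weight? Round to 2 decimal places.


Mix ratio = mass_A / mass_B
= 152 / 33
= 4.61

4.61


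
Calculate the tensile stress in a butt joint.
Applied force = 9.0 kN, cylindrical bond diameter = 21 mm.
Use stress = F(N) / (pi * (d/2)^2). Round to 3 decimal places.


A = pi * 10.5^2 = 346.3606 mm^2
sigma = 9000.0 / 346.3606 = 25.984 MPa

25.984


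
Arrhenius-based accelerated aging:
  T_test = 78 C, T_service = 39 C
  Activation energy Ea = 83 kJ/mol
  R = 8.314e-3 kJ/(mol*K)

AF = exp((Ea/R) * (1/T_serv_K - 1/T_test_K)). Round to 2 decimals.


T_test_K = 351.15, T_serv_K = 312.15
AF = exp((83/8.314e-3) * (1/312.15 - 1/351.15))
= 34.88

34.88


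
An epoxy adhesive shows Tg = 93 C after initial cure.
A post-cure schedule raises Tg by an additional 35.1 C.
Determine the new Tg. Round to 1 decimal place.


New Tg = 93 + 35.1
= 128.1 C

128.1


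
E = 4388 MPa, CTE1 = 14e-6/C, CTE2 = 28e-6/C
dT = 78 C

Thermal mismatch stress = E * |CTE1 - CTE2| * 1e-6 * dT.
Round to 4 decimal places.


= 4388 * 14e-6 * 78
= 4.7917 MPa

4.7917


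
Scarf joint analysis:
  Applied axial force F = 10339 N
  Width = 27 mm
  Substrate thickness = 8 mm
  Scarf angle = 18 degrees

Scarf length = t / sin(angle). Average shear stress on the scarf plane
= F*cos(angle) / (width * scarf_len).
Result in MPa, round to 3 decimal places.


Scarf length = 8 / sin(18 deg) = 25.8885 mm
cos(18 deg) = 0.951057
Shear = 10339 * 0.951057 / (27 * 25.8885)
= 14.067 MPa

14.067


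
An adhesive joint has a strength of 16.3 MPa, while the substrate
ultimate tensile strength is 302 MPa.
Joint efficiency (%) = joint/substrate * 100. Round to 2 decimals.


Efficiency = 16.3 / 302 * 100
= 5.40%

5.40


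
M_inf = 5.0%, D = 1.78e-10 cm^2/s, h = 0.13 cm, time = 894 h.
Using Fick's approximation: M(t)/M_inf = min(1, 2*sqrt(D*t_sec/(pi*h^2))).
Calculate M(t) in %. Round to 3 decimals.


t = 3218400 s
ratio = min(1, 2*sqrt(1.78e-10*3218400/(pi*0.0169)))
= 0.207750
M(t) = 5.0 * 0.207750 = 1.039%

1.039


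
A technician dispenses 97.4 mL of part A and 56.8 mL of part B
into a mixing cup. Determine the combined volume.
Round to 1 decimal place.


Combined volume = 97.4 + 56.8
= 154.2 mL

154.2


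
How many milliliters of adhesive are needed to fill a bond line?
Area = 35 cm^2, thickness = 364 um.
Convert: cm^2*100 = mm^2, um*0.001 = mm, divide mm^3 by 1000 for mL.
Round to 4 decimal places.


= (35 * 100) * (364 * 0.001) / 1000
= 1.2740 mL

1.2740


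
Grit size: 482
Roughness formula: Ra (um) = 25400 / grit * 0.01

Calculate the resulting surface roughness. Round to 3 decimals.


Ra = 25400 / 482 * 0.01
= 0.527 um

0.527


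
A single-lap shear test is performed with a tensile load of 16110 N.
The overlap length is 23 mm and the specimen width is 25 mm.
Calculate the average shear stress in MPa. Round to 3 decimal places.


Shear stress = F / (overlap * width)
= 16110 / (23 * 25)
= 16110 / 575
= 28.017 MPa

28.017


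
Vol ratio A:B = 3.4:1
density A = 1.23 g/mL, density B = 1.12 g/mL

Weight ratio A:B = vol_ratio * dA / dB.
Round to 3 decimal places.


Weight ratio = 3.4 * 1.23 / 1.12
= 3.734

3.734


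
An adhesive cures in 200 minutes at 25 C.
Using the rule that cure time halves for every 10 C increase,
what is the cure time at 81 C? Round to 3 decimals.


Factor = 2^((81 - 25) / 10) = 48.5029
Cure time = 200 / 48.5029
= 4.123 minutes

4.123


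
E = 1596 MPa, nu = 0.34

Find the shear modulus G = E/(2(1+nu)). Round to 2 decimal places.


G = 1596 / (2 * 1.34)
= 595.52 MPa

595.52


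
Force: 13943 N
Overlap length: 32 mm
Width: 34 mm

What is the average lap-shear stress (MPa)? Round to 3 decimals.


Average shear stress = F / (overlap * width)
= 13943 / (32 * 34)
= 12.815 MPa

12.815


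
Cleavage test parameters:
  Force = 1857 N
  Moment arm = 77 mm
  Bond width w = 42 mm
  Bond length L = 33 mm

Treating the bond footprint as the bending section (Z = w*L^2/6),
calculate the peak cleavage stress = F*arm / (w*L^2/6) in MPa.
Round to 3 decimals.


M = 1857 * 77 = 142989 N*mm
Z = 42 * 33^2 / 6 = 45738 / 6 mm^3
sigma = M / Z = 6 * 142989 / 45738 = 857934 / 45738
= 18.758 MPa

18.758


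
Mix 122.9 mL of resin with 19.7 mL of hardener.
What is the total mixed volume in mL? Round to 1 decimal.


Total = 122.9 + 19.7 = 142.6 mL

142.6


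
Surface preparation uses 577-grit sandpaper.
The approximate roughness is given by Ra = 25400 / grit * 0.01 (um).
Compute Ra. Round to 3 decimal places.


Ra = 25400 / 577 * 0.01
= 254 / 577
= 0.440 um

0.440


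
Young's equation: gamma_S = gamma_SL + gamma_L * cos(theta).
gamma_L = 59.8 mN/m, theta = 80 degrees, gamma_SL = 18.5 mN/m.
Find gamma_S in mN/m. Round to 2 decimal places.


cos(80 deg) = 0.173648
gamma_S = 18.5 + 59.8 * 0.173648
= 28.88 mN/m

28.88


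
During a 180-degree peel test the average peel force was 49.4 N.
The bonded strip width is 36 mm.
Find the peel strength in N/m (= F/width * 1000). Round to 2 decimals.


Peel strength = F/width * 1000
= 49.4 / 36 * 1000
= 1372.22 N/m

1372.22


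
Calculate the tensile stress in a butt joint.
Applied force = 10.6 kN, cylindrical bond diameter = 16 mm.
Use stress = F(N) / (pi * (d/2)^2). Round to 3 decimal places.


A = pi * 8.0^2 = 201.0619 mm^2
sigma = 10600.0 / 201.0619 = 52.720 MPa

52.720


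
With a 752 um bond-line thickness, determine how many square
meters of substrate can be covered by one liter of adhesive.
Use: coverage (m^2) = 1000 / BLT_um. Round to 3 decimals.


Coverage = 1000 / 752 = 1.330 m^2

1.330


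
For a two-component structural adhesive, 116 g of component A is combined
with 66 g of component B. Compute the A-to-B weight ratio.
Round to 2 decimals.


Weight ratio A:B = 116 / 66
= 1.76

1.76


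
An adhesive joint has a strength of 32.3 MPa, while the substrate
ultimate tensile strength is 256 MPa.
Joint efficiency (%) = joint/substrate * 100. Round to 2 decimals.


Efficiency = 32.3 / 256 * 100
= 12.62%

12.62


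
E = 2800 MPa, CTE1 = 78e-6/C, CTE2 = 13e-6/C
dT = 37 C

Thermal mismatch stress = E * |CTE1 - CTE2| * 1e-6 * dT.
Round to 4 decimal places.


= 2800 * 65e-6 * 37
= 6.7340 MPa

6.7340


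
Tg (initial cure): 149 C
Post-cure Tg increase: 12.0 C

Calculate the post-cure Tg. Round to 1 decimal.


Post-cure Tg = 149 + 12.0 = 161.0 C

161.0


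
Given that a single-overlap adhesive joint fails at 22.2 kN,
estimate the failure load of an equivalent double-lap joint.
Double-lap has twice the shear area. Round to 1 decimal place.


Double-lap factor = 2
Expected load = 22.2 * 2 = 44.4 kN

44.4


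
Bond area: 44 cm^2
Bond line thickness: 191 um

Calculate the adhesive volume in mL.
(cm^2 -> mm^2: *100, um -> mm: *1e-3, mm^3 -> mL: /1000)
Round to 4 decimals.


V = 44*100 * 191*1e-3 / 1000
= 0.8404 mL

0.8404


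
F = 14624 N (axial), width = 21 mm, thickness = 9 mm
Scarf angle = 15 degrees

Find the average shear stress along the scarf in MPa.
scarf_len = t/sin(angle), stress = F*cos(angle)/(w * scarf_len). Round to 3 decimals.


scarf_len = 9/sin(15 deg) = 34.7733
cos(15 deg) = 0.965926
stress = 14624*0.965926/(21*34.7733) = 19.344 MPa

19.344


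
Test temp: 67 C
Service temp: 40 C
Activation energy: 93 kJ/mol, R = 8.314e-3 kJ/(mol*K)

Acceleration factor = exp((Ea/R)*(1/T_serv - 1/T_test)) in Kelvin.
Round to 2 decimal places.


AF = exp((93/0.008314)*(1/313.15 - 1/340.15))
= 17.04

17.04


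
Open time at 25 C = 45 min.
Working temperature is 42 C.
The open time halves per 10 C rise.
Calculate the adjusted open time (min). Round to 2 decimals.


factor = 2^((42 - 25) / 10) = 3.2490
ot = 45 / 3.2490 = 13.85 min

13.85


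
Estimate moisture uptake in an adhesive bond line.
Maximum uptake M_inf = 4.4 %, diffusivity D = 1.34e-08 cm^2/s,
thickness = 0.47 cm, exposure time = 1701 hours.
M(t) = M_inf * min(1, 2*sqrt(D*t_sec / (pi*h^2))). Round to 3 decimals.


Convert time: 1701 h = 6123600 s
ratio = min(1, 2*sqrt(1.34e-08*6123600/(pi*0.47^2)))
= 0.687722
M(t) = 4.4 * 0.687722 = 3.026%

3.026


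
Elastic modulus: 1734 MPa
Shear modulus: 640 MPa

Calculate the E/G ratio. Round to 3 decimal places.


E / G = 1734 / 640 = 2.709

2.709


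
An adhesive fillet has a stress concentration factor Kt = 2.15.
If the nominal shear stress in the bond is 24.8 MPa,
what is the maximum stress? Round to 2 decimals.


Max stress = 24.8 * 2.15 = 53.32 MPa

53.32


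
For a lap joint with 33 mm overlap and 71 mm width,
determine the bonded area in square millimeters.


Area = 33 * 71 = 2343 mm^2

2343


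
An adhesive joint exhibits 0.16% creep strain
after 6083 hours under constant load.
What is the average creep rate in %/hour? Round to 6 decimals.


Creep rate = strain / time
= 0.16 / 6083
= 0.000026 %/h

0.000026


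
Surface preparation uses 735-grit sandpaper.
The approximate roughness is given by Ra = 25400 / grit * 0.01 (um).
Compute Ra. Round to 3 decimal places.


Ra = 25400 / 735 * 0.01
= 254 / 735
= 0.346 um

0.346


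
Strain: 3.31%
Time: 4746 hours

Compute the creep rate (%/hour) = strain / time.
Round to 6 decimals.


Creep rate = 3.31 / 4746
= 0.000697 %/h

0.000697


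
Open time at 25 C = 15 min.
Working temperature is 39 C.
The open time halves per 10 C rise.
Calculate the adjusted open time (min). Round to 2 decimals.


factor = 2^((39 - 25) / 10) = 2.6390
ot = 15 / 2.6390 = 5.68 min

5.68


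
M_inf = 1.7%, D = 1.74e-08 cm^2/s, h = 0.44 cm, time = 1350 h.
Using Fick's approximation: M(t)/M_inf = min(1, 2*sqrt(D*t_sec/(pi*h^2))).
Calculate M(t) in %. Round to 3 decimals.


t = 4860000 s
ratio = min(1, 2*sqrt(1.74e-08*4860000/(pi*0.1936)))
= 0.745753
M(t) = 1.7 * 0.745753 = 1.268%

1.268


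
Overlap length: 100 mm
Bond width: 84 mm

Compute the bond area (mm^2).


Bond area = 100 * 84 = 8400 mm^2

8400


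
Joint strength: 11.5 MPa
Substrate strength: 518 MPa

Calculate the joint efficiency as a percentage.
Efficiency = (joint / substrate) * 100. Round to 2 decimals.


Efficiency = (11.5 / 518) * 100 = 2.22%

2.22


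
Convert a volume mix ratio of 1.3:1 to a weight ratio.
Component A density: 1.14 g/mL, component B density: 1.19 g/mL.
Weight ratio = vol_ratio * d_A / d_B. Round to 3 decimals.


= 1.3 * 1.14 / 1.19 = 1.245

1.245


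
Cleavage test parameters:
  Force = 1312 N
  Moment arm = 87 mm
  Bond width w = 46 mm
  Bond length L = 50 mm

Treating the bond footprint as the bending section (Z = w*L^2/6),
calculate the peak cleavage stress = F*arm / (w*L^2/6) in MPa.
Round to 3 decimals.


M = 1312 * 87 = 114144 N*mm
Z = 46 * 50^2 / 6 = 115000 / 6 mm^3
sigma = M / Z = 6 * 114144 / 115000 = 684864 / 115000
= 5.955 MPa

5.955


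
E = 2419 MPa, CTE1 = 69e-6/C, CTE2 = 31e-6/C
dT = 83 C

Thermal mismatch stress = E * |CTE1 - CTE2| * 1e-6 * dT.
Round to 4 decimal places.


= 2419 * 38e-6 * 83
= 7.6295 MPa

7.6295


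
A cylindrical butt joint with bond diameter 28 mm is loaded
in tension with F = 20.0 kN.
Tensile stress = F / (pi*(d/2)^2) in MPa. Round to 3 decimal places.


Area = pi * (28/2)^2 = 615.7522 mm^2
Stress = 20.0*1000 / 615.7522
= 32.481 MPa

32.481


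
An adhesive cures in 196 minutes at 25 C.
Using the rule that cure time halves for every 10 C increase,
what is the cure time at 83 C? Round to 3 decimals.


Factor = 2^((83 - 25) / 10) = 55.7152
Cure time = 196 / 55.7152
= 3.518 minutes

3.518


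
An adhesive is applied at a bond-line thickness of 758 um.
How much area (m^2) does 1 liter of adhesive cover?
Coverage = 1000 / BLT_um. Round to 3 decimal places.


Coverage = 1000 / 758 = 1.319 m^2

1.319


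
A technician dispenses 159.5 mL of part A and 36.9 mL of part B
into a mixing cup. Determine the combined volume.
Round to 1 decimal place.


Combined volume = 159.5 + 36.9
= 196.4 mL

196.4


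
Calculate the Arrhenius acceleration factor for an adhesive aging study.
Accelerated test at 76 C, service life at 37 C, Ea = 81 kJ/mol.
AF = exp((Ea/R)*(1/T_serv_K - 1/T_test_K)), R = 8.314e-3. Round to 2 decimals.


T_test = 349.15 K, T_serv = 310.15 K
Ea/R = 81 / 0.008314 = 9742.60
AF = exp(9742.60 * (1/310.15 - 1/349.15))
= 33.41

33.41


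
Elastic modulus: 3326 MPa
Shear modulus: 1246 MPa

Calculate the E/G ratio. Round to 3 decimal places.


E / G = 3326 / 1246 = 2.669

2.669


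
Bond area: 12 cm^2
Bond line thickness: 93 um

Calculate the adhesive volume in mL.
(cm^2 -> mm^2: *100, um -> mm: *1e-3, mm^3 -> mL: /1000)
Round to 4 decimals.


V = 12*100 * 93*1e-3 / 1000
= 0.1116 mL

0.1116


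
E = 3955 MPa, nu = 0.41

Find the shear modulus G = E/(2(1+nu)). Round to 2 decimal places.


G = 3955 / (2 * 1.41)
= 1402.48 MPa

1402.48


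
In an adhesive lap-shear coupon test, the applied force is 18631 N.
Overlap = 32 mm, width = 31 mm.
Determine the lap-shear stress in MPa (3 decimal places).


stress = F / (overlap * width)
= 18631 / (32 * 31)
= 18.781 MPa

18.781


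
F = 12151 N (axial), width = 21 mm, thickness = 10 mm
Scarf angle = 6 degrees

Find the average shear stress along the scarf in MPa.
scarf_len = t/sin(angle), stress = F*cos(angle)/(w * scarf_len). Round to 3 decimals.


scarf_len = 10/sin(6 deg) = 95.6677
cos(6 deg) = 0.994522
stress = 12151*0.994522/(21*95.6677) = 6.015 MPa

6.015


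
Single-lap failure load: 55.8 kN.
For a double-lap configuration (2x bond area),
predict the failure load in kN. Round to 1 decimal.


Failure load = 55.8 * 2 = 111.6 kN

111.6


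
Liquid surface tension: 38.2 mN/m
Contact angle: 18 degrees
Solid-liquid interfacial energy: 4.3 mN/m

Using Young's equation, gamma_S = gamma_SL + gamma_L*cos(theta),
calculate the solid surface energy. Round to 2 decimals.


gamma_S = 4.3 + 38.2 * cos(18)
= 40.63 mN/m

40.63


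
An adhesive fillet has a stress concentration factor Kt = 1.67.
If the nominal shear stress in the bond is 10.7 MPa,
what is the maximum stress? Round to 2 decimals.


Max stress = 10.7 * 1.67 = 17.87 MPa

17.87


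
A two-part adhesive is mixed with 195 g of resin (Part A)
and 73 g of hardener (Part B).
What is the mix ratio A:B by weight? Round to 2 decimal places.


Mix ratio = mass_A / mass_B
= 195 / 73
= 2.67

2.67


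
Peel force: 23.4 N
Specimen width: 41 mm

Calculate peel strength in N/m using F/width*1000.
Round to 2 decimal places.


Peel strength = 23.4 / 41 * 1000 = 570.73 N/m

570.73


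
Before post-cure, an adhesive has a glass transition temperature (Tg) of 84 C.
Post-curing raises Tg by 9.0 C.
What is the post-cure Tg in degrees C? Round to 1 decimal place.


Tg_post = Tg_base + delta_Tg
= 84 + 9.0
= 93.0 C

93.0


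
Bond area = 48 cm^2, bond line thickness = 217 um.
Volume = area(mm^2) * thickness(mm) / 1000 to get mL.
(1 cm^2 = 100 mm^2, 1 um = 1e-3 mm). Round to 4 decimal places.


area_mm2 = 48 * 100 = 4800
blt_mm = 217 * 1e-3 = 0.217
vol_mm3 = 4800 * 0.217 = 1041.6
vol_mL = 1041.6 / 1000 = 1.0416 mL

1.0416


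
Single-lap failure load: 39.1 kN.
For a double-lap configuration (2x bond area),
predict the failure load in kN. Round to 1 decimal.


Failure load = 39.1 * 2 = 78.2 kN

78.2


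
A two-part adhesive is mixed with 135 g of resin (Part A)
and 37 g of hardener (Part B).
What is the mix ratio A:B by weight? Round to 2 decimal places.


Mix ratio = mass_A / mass_B
= 135 / 37
= 3.65

3.65
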